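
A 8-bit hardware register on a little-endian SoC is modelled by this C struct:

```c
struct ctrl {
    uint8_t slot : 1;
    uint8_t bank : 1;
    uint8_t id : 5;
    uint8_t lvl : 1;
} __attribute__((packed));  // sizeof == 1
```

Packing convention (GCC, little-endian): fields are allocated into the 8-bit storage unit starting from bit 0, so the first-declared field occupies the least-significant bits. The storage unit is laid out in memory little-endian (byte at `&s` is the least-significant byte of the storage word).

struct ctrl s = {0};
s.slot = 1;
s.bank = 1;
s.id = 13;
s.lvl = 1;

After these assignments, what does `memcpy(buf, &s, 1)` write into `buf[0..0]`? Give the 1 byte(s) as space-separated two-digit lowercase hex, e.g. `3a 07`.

b7

slot:1 = 1 → 0x1 << 0 → word 0x01
bank:1 = 1 → 0x1 << 1 → word 0x03
id:5 = 13 → 0xd << 2 → word 0x37
lvl:1 = 1 → 0x1 << 7 → word 0xb7
word = 0xb7 → little-endian bytes:
  [0]=0xb7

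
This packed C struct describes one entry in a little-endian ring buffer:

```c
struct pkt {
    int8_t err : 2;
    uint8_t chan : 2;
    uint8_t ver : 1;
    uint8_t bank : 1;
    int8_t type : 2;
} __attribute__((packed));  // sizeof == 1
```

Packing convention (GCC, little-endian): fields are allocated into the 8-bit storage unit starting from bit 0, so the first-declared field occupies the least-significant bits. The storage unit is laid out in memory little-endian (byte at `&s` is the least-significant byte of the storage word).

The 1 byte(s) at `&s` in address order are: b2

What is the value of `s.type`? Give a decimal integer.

[0]=0xb2 (little-endian) → word 0xb2
err [0+:2] = (word>>0) & 0x3 = 2
chan [2+:2] = (word>>2) & 0x3 = 0
ver [4+:1] = (word>>4) & 0x1 = 1
bank [5+:1] = (word>>5) & 0x1 = 1
type [6+:2] = (word>>6) & 0x3 = 2  ←
type signed 2b, MSB=1: 2 - 4 = -2

-2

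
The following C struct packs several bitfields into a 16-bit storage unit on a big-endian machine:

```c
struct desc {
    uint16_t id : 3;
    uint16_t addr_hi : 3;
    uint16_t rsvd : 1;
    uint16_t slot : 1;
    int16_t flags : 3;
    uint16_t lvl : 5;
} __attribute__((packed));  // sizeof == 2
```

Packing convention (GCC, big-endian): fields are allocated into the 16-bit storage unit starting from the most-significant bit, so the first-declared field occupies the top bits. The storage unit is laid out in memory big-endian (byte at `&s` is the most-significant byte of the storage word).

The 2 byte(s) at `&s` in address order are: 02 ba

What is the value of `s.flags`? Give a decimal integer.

-3

[0]=0x02 [1]=0xba (big-endian) → word 0x02ba
id [13+:3] = (word>>13) & 0x7 = 0
addr_hi [10+:3] = (word>>10) & 0x7 = 0
rsvd [9+:1] = (word>>9) & 0x1 = 1
slot [8+:1] = (word>>8) & 0x1 = 0
flags [5+:3] = (word>>5) & 0x7 = 5  ←
lvl [0+:5] = (word>>0) & 0x1f = 26
flags signed 3b, MSB=1: 5 - 8 = -3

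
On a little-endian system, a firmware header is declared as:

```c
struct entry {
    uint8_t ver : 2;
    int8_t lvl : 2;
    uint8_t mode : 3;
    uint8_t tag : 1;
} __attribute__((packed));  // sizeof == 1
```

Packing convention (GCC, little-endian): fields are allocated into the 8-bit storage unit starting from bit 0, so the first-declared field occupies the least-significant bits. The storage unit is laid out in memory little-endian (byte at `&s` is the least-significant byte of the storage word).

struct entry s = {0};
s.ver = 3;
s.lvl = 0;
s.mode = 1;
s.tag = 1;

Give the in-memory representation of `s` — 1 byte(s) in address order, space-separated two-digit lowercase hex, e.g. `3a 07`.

93

[0+:2] ver=3 & 0x3 = 0x3; word=0x03
[2+:2] lvl=0 & 0x3 = 0x0; word=0x03
[4+:3] mode=1 & 0x7 = 0x1; word=0x13
[7+:1] tag=1 & 0x1 = 0x1; word=0x93
word = 0x93 → little-endian bytes:
  [0]=0x93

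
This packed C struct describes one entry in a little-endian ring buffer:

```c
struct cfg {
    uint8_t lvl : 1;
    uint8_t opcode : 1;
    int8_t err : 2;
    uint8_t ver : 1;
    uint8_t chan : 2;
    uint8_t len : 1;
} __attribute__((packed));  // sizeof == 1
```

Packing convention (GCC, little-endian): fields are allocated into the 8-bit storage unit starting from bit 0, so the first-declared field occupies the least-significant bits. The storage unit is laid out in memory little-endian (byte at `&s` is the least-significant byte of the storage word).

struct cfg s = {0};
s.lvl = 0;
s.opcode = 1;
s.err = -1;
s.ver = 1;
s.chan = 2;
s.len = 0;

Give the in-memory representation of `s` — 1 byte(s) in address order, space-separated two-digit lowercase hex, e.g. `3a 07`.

[0+:1] lvl=0 & 0x1 = 0x0; word=0x00
[1+:1] opcode=1 & 0x1 = 0x1; word=0x02
[2+:2] err=-1 & 0x3 = 0x3; word=0x0e
[4+:1] ver=1 & 0x1 = 0x1; word=0x1e
[5+:2] chan=2 & 0x3 = 0x2; word=0x5e
[7+:1] len=0 & 0x1 = 0x0; word=0x5e
word = 0x5e → little-endian bytes:
  [0]=0x5e

5e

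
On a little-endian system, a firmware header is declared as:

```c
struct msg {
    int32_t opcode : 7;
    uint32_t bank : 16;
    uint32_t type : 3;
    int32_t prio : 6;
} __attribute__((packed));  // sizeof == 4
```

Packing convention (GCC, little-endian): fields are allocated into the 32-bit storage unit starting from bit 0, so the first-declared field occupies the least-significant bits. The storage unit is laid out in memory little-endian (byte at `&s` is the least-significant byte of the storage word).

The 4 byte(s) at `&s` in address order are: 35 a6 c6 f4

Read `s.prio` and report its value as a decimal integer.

-3

[0]=0x35 [1]=0xa6 [2]=0xc6 [3]=0xf4 (little-endian) → word 0xf4c6a635
opcode [0+:7] = (word>>0) & 0x7f = 53
bank [7+:16] = (word>>7) & 0xffff = 36172
type [23+:3] = (word>>23) & 0x7 = 1
prio [26+:6] = (word>>26) & 0x3f = 61  ←
prio signed 6b, MSB=1: 61 - 64 = -3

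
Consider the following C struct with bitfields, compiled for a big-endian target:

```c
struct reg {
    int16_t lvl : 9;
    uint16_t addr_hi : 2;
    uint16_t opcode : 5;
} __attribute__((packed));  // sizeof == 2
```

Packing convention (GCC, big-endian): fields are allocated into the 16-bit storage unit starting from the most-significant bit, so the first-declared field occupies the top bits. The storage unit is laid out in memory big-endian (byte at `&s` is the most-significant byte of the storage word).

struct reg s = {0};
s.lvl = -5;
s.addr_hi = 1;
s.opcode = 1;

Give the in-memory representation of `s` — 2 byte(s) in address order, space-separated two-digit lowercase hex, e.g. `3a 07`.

lvl:9 = -5 → 0x1fb << 7 → word 0xfd80
addr_hi:2 = 1 → 0x1 << 5 → word 0xfda0
opcode:5 = 1 → 0x1 << 0 → word 0xfda1
word = 0xfda1 → big-endian bytes:
  [0]=0xfd  [1]=0xa1

fd a1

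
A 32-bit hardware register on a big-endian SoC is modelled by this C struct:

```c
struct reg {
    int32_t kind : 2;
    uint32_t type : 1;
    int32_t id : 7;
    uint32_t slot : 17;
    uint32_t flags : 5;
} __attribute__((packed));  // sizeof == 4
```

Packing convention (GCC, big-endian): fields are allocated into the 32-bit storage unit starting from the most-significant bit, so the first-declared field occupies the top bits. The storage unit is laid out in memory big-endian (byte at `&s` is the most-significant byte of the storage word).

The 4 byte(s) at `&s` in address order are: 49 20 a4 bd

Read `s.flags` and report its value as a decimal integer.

29

[0]=0x49 [1]=0x20 [2]=0xa4 [3]=0xbd (big-endian) → word 0x4920a4bd
kind [30+:2] = (word>>30) & 0x3 = 1
type [29+:1] = (word>>29) & 0x1 = 0
id [22+:7] = (word>>22) & 0x7f = 36
slot [5+:17] = (word>>5) & 0x1ffff = 66853
flags [0+:5] = (word>>0) & 0x1f = 29  ←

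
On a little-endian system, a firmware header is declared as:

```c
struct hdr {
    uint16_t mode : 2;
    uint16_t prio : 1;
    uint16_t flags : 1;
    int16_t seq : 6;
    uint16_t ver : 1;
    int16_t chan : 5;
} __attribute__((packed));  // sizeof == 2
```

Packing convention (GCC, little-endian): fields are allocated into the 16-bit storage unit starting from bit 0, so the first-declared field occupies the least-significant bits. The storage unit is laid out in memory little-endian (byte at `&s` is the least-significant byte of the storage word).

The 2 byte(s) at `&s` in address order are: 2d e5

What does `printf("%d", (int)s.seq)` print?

18

[0]=0x2d [1]=0xe5 (little-endian) → word 0xe52d
mode [0+:2] = (word>>0) & 0x3 = 1
prio [2+:1] = (word>>2) & 0x1 = 1
flags [3+:1] = (word>>3) & 0x1 = 1
seq [4+:6] = (word>>4) & 0x3f = 18  ←
ver [10+:1] = (word>>10) & 0x1 = 1
chan [11+:5] = (word>>11) & 0x1f = 28
seq signed 6b, MSB=0: value = 18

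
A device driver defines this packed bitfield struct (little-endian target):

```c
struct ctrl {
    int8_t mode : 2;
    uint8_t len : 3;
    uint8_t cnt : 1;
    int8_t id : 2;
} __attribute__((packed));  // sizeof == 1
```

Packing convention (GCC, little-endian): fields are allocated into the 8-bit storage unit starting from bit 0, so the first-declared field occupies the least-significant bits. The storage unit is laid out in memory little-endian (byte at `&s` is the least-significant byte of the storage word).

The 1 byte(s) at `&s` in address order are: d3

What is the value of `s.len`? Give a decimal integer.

[0]=0xd3 (little-endian) → word 0xd3
mode [0+:2] = (word>>0) & 0x3 = 3
len [2+:3] = (word>>2) & 0x7 = 4  ←
cnt [5+:1] = (word>>5) & 0x1 = 0
id [6+:2] = (word>>6) & 0x3 = 3

4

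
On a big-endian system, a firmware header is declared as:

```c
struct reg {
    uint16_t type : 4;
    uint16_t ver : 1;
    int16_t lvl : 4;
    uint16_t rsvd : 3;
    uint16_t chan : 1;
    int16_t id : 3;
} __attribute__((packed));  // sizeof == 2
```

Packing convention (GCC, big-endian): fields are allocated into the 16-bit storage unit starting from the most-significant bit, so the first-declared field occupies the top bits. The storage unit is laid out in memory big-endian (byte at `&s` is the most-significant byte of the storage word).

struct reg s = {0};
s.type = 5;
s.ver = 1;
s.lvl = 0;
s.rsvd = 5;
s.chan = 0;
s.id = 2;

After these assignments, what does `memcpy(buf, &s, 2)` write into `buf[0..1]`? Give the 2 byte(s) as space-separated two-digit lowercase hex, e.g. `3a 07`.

type:4 = 5 → 0x5 << 12 → word 0x5000
ver:1 = 1 → 0x1 << 11 → word 0x5800
lvl:4 = 0 → 0x0 << 7 → word 0x5800
rsvd:3 = 5 → 0x5 << 4 → word 0x5850
chan:1 = 0 → 0x0 << 3 → word 0x5850
id:3 = 2 → 0x2 << 0 → word 0x5852
word = 0x5852 → big-endian bytes:
  [0]=0x58  [1]=0x52

58 52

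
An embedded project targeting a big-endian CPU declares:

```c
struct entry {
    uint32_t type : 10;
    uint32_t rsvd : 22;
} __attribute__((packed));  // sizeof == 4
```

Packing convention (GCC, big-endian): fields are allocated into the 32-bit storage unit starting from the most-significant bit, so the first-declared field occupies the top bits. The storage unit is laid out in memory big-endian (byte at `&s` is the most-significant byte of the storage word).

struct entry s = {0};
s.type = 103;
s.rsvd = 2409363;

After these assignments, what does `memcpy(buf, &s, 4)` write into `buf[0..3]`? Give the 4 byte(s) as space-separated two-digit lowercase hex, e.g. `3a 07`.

type:10 = 103 → 0x67 << 22 → word 0x19c00000
rsvd:22 = 2409363 → 0x24c393 << 0 → word 0x19e4c393
word = 0x19e4c393 → big-endian bytes:
  [0]=0x19  [1]=0xe4  [2]=0xc3  [3]=0x93

19 e4 c3 93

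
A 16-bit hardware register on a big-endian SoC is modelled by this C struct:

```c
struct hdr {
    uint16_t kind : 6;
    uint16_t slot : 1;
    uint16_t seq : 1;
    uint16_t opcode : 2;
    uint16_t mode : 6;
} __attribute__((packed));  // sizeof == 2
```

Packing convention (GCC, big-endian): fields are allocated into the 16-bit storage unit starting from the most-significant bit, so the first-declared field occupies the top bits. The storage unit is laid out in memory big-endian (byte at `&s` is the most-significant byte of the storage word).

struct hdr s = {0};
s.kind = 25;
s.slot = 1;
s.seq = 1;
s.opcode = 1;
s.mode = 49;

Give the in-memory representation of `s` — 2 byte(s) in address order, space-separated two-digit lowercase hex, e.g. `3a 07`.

kind:6 = 25 → 0x19 << 10 → word 0x6400
slot:1 = 1 → 0x1 << 9 → word 0x6600
seq:1 = 1 → 0x1 << 8 → word 0x6700
opcode:2 = 1 → 0x1 << 6 → word 0x6740
mode:6 = 49 → 0x31 << 0 → word 0x6771
word = 0x6771 → big-endian bytes:
  [0]=0x67  [1]=0x71

67 71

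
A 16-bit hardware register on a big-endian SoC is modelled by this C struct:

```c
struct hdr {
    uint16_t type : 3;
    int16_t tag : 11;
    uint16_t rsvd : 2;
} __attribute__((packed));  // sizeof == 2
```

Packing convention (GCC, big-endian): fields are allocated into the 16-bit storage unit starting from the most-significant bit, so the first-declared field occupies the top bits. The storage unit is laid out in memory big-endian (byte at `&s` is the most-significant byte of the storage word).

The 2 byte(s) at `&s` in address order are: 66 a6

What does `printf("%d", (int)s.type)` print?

[0]=0x66 [1]=0xa6 (big-endian) → word 0x66a6
type:3 @ bit 13 → (0x66a6>>13)&0x7 = 0x3  ←
tag:11 @ bit 2 → (0x66a6>>2)&0x7ff = 0x1a9
rsvd:2 @ bit 0 → (0x66a6>>0)&0x3 = 0x2

3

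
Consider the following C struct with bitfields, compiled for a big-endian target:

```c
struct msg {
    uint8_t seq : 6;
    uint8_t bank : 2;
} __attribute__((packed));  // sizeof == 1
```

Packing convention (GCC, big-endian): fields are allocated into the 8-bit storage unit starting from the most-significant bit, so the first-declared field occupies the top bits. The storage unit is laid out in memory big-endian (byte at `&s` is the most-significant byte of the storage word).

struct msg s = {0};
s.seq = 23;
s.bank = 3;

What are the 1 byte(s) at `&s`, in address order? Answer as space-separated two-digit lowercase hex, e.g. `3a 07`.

5f

seq:6 = 23 → 0x17 << 2 → word 0x5c
bank:2 = 3 → 0x3 << 0 → word 0x5f
word = 0x5f → big-endian bytes:
  [0]=0x5f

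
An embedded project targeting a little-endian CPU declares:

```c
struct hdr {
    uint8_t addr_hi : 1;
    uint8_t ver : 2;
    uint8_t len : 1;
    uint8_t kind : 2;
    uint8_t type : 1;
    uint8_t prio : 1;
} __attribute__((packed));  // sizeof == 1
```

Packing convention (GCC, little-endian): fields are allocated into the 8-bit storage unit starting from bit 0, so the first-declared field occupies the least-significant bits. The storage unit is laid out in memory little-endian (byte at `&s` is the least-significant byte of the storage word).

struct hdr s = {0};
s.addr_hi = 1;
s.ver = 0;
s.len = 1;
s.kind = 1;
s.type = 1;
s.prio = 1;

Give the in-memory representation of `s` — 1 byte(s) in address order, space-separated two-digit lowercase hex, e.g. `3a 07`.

addr_hi (1b) val=1 bits=0x1 at bit 0: 0x01
ver (2b) val=0 bits=0x0 at bit 1: 0x01
len (1b) val=1 bits=0x1 at bit 3: 0x09
kind (2b) val=1 bits=0x1 at bit 4: 0x19
type (1b) val=1 bits=0x1 at bit 6: 0x59
prio (1b) val=1 bits=0x1 at bit 7: 0xd9
word = 0xd9 → little-endian bytes:
  [0]=0xd9

d9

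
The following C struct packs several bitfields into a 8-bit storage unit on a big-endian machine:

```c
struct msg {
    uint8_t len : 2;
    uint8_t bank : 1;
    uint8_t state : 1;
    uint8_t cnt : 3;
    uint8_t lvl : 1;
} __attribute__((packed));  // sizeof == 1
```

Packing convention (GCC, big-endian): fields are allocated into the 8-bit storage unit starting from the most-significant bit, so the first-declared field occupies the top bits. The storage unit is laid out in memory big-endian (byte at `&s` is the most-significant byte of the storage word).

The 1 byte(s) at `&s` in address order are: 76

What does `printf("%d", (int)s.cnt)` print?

3

[0]=0x76 (big-endian) → word 0x76
len:2 @ bit 6 → (0x76>>6)&0x3 = 0x1
bank:1 @ bit 5 → (0x76>>5)&0x1 = 0x1
state:1 @ bit 4 → (0x76>>4)&0x1 = 0x1
cnt:3 @ bit 1 → (0x76>>1)&0x7 = 0x3  ←
lvl:1 @ bit 0 → (0x76>>0)&0x1 = 0x0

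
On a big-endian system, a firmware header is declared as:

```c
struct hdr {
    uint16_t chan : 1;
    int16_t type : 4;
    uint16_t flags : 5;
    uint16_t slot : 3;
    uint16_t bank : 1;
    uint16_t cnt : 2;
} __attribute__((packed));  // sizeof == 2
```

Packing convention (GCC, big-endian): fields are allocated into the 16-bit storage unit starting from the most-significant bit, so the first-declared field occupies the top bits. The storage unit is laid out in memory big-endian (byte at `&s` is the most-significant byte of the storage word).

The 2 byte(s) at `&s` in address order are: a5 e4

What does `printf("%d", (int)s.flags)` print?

23

[0]=0xa5 [1]=0xe4 (big-endian) → word 0xa5e4
chan:1 @ bit 15 → (0xa5e4>>15)&0x1 = 0x1
type:4 @ bit 11 → (0xa5e4>>11)&0xf = 0x4
flags:5 @ bit 6 → (0xa5e4>>6)&0x1f = 0x17  ←
slot:3 @ bit 3 → (0xa5e4>>3)&0x7 = 0x4
bank:1 @ bit 2 → (0xa5e4>>2)&0x1 = 0x1
cnt:2 @ bit 0 → (0xa5e4>>0)&0x3 = 0x0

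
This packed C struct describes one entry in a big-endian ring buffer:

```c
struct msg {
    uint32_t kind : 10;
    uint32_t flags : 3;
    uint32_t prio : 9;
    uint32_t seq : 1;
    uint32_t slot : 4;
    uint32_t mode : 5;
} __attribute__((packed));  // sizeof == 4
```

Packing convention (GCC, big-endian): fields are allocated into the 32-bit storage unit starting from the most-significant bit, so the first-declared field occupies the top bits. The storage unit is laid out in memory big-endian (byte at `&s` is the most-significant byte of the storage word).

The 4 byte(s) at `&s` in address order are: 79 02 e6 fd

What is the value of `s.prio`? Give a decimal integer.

[0]=0x79 [1]=0x02 [2]=0xe6 [3]=0xfd (big-endian) → word 0x7902e6fd
kind [22+:10] = (word>>22) & 0x3ff = 484
flags [19+:3] = (word>>19) & 0x7 = 0
prio [10+:9] = (word>>10) & 0x1ff = 185  ←
seq [9+:1] = (word>>9) & 0x1 = 1
slot [5+:4] = (word>>5) & 0xf = 7
mode [0+:5] = (word>>0) & 0x1f = 29

185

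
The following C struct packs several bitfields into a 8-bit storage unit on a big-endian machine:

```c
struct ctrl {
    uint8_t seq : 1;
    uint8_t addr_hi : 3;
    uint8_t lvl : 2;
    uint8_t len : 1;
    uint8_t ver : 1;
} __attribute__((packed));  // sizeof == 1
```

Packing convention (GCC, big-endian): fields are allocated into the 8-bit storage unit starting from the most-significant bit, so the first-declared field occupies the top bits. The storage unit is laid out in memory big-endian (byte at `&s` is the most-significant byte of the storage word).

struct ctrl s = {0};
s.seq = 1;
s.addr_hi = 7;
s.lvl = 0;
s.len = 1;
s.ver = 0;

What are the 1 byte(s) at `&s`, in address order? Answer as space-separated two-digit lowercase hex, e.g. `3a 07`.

f2

[7+:1] seq=1 & 0x1 = 0x1; word=0x80
[4+:3] addr_hi=7 & 0x7 = 0x7; word=0xf0
[2+:2] lvl=0 & 0x3 = 0x0; word=0xf0
[1+:1] len=1 & 0x1 = 0x1; word=0xf2
[0+:1] ver=0 & 0x1 = 0x0; word=0xf2
word = 0xf2 → big-endian bytes:
  [0]=0xf2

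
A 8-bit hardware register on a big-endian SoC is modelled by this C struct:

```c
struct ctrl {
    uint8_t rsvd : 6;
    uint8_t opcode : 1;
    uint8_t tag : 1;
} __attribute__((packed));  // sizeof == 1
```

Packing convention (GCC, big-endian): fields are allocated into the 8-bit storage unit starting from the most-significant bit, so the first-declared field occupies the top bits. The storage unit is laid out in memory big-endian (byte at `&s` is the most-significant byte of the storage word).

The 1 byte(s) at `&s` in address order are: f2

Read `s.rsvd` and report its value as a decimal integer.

[0]=0xf2 (big-endian) → word 0xf2
rsvd [2+:6] = (word>>2) & 0x3f = 60  ←
opcode [1+:1] = (word>>1) & 0x1 = 1
tag [0+:1] = (word>>0) & 0x1 = 0

60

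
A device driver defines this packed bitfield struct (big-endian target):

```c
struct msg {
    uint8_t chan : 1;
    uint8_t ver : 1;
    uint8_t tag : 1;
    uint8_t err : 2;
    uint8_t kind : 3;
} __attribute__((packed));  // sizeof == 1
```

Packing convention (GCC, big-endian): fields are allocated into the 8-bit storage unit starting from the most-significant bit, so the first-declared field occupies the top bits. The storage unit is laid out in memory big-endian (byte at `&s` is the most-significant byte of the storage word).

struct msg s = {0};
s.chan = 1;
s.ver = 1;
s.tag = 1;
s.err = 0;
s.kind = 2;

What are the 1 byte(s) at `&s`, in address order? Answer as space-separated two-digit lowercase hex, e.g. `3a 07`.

e2

chan:1 = 1 → 0x1 << 7 → word 0x80
ver:1 = 1 → 0x1 << 6 → word 0xc0
tag:1 = 1 → 0x1 << 5 → word 0xe0
err:2 = 0 → 0x0 << 3 → word 0xe0
kind:3 = 2 → 0x2 << 0 → word 0xe2
word = 0xe2 → big-endian bytes:
  [0]=0xe2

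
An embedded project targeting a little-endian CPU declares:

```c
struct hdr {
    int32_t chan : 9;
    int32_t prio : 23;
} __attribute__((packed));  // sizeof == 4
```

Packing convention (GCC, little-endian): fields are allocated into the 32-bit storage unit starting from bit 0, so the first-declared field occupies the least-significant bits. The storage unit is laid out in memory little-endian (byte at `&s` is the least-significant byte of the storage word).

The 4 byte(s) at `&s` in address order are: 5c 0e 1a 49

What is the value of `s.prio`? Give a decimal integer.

[0]=0x5c [1]=0x0e [2]=0x1a [3]=0x49 (little-endian) → word 0x491a0e5c
chan [0+:9] = (word>>0) & 0x1ff = 92
prio [9+:23] = (word>>9) & 0x7fffff = 2395399  ←
prio signed 23b, MSB=0: value = 2395399

2395399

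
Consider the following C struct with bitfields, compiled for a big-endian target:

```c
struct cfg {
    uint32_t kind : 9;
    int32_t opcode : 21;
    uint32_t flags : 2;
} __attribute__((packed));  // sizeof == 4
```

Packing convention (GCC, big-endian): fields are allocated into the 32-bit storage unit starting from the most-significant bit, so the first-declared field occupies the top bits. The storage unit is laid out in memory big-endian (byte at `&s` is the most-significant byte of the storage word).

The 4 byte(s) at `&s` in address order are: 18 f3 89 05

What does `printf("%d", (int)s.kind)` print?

49

[0]=0x18 [1]=0xf3 [2]=0x89 [3]=0x05 (big-endian) → word 0x18f38905
kind [23+:9] = (word>>23) & 0x1ff = 49  ←
opcode [2+:21] = (word>>2) & 0x1fffff = 1892929
flags [0+:2] = (word>>0) & 0x3 = 1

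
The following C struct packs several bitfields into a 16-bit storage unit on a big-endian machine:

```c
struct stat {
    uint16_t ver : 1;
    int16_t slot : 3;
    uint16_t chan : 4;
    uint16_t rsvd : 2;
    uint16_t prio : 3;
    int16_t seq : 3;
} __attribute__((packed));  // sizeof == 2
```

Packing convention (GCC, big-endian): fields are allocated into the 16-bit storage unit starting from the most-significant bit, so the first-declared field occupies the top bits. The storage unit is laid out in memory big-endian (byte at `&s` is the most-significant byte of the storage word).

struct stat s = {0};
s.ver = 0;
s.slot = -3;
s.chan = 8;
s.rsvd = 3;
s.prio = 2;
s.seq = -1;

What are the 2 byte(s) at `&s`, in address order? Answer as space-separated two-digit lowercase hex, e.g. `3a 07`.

58 d7

[15+:1] ver=0 & 0x1 = 0x0; word=0x0000
[12+:3] slot=-3 & 0x7 = 0x5; word=0x5000
[8+:4] chan=8 & 0xf = 0x8; word=0x5800
[6+:2] rsvd=3 & 0x3 = 0x3; word=0x58c0
[3+:3] prio=2 & 0x7 = 0x2; word=0x58d0
[0+:3] seq=-1 & 0x7 = 0x7; word=0x58d7
word = 0x58d7 → big-endian bytes:
  [0]=0x58  [1]=0xd7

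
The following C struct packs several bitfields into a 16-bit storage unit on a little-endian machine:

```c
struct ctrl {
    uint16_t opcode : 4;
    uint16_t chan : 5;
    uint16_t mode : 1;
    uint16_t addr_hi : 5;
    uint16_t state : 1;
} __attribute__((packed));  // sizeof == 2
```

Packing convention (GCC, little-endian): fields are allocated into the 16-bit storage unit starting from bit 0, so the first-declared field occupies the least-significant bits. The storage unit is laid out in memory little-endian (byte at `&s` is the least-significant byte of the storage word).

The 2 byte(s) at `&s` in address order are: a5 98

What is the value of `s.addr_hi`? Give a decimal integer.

[0]=0xa5 [1]=0x98 (little-endian) → word 0x98a5
opcode [0+:4] = (word>>0) & 0xf = 5
chan [4+:5] = (word>>4) & 0x1f = 10
mode [9+:1] = (word>>9) & 0x1 = 0
addr_hi [10+:5] = (word>>10) & 0x1f = 6  ←
state [15+:1] = (word>>15) & 0x1 = 1

6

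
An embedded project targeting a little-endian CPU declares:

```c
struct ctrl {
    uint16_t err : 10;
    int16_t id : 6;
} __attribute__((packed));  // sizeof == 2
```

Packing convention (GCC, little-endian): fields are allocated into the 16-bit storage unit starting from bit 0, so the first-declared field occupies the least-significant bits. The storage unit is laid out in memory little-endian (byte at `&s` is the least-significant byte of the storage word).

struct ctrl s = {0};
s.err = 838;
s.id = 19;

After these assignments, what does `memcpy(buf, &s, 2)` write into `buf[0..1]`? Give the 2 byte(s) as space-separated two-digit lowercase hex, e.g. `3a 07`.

[0+:10] err=838 & 0x3ff = 0x346; word=0x0346
[10+:6] id=19 & 0x3f = 0x13; word=0x4f46
word = 0x4f46 → little-endian bytes:
  [0]=0x46  [1]=0x4f

46 4f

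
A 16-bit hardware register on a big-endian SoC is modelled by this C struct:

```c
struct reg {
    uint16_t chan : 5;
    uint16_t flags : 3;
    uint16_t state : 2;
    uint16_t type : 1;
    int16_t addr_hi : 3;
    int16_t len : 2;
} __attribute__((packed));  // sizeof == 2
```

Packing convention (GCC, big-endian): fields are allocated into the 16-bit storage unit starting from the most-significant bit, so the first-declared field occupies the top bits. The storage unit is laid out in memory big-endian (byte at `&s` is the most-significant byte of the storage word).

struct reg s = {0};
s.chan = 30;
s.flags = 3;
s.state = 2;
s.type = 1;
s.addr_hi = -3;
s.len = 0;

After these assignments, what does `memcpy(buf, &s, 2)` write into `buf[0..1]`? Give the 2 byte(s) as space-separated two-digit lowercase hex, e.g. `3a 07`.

[11+:5] chan=30 & 0x1f = 0x1e; word=0xf000
[8+:3] flags=3 & 0x7 = 0x3; word=0xf300
[6+:2] state=2 & 0x3 = 0x2; word=0xf380
[5+:1] type=1 & 0x1 = 0x1; word=0xf3a0
[2+:3] addr_hi=-3 & 0x7 = 0x5; word=0xf3b4
[0+:2] len=0 & 0x3 = 0x0; word=0xf3b4
word = 0xf3b4 → big-endian bytes:
  [0]=0xf3  [1]=0xb4

f3 b4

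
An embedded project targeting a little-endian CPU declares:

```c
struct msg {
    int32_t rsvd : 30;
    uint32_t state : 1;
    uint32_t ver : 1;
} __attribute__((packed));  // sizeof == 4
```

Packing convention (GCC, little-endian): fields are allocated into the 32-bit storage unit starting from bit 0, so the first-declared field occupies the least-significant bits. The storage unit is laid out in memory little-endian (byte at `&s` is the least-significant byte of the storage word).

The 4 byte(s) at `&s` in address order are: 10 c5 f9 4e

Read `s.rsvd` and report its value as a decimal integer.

[0]=0x10 [1]=0xc5 [2]=0xf9 [3]=0x4e (little-endian) → word 0x4ef9c510
rsvd:30 @ bit 0 → (0x4ef9c510>>0)&0x3fffffff = 0xef9c510  ←
state:1 @ bit 30 → (0x4ef9c510>>30)&0x1 = 0x1
ver:1 @ bit 31 → (0x4ef9c510>>31)&0x1 = 0x0
rsvd signed 30b, MSB=0: value = 251249936

251249936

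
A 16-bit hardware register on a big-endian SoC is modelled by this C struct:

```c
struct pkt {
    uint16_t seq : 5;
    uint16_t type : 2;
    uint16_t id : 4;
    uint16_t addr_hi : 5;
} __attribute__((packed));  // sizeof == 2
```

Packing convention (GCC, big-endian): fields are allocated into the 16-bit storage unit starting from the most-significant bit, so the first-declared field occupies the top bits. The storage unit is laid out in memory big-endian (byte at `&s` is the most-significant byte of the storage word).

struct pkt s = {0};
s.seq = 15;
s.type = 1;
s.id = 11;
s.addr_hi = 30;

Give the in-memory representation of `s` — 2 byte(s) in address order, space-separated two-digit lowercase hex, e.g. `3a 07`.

7b 7e

[11+:5] seq=15 & 0x1f = 0xf; word=0x7800
[9+:2] type=1 & 0x3 = 0x1; word=0x7a00
[5+:4] id=11 & 0xf = 0xb; word=0x7b60
[0+:5] addr_hi=30 & 0x1f = 0x1e; word=0x7b7e
word = 0x7b7e → big-endian bytes:
  [0]=0x7b  [1]=0x7e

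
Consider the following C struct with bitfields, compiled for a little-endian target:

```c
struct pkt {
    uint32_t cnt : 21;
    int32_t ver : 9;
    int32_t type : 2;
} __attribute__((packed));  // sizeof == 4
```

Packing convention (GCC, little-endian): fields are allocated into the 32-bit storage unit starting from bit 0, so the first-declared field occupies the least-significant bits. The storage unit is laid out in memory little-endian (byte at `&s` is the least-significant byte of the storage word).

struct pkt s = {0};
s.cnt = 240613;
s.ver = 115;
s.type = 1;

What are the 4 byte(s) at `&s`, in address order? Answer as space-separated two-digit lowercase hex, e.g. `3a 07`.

e5 ab 63 4e

cnt:21 = 240613 → 0x3abe5 << 0 → word 0x0003abe5
ver:9 = 115 → 0x73 << 21 → word 0x0e63abe5
type:2 = 1 → 0x1 << 30 → word 0x4e63abe5
word = 0x4e63abe5 → little-endian bytes:
  [0]=0xe5  [1]=0xab  [2]=0x63  [3]=0x4e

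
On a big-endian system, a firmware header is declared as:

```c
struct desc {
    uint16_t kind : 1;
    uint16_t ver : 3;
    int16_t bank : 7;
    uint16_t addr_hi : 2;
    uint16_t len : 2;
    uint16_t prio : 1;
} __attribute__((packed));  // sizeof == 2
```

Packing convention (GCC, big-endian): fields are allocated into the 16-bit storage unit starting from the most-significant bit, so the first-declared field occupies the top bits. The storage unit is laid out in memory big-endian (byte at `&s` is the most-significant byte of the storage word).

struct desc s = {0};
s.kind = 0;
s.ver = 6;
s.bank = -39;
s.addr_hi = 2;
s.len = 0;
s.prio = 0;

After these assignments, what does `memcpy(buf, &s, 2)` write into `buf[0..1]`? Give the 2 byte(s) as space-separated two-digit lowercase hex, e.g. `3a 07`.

kind (1b) val=0 bits=0x0 at bit 15: 0x0000
ver (3b) val=6 bits=0x6 at bit 12: 0x6000
bank (7b) val=-39 bits=0x59 at bit 5: 0x6b20
addr_hi (2b) val=2 bits=0x2 at bit 3: 0x6b30
len (2b) val=0 bits=0x0 at bit 1: 0x6b30
prio (1b) val=0 bits=0x0 at bit 0: 0x6b30
word = 0x6b30 → big-endian bytes:
  [0]=0x6b  [1]=0x30

6b 30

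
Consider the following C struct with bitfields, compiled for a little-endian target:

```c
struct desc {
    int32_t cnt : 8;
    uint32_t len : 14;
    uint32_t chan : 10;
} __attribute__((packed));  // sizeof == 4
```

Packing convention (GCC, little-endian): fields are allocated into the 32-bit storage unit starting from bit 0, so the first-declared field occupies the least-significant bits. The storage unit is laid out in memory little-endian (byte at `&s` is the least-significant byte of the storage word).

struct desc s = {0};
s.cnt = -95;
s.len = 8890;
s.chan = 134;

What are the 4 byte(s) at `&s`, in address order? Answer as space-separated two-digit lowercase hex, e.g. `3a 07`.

a1 ba a2 21

cnt:8 = -95 → 0xa1 << 0 → word 0x000000a1
len:14 = 8890 → 0x22ba << 8 → word 0x0022baa1
chan:10 = 134 → 0x86 << 22 → word 0x21a2baa1
word = 0x21a2baa1 → little-endian bytes:
  [0]=0xa1  [1]=0xba  [2]=0xa2  [3]=0x21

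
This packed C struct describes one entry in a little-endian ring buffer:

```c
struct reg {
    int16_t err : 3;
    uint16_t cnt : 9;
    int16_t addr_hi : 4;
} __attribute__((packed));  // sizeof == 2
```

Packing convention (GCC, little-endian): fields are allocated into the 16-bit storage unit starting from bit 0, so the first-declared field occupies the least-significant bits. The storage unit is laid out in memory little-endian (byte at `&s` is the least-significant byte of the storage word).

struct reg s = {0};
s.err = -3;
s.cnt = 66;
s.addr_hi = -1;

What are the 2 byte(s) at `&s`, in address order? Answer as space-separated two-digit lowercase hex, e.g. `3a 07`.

[0+:3] err=-3 & 0x7 = 0x5; word=0x0005
[3+:9] cnt=66 & 0x1ff = 0x42; word=0x0215
[12+:4] addr_hi=-1 & 0xf = 0xf; word=0xf215
word = 0xf215 → little-endian bytes:
  [0]=0x15  [1]=0xf2

15 f2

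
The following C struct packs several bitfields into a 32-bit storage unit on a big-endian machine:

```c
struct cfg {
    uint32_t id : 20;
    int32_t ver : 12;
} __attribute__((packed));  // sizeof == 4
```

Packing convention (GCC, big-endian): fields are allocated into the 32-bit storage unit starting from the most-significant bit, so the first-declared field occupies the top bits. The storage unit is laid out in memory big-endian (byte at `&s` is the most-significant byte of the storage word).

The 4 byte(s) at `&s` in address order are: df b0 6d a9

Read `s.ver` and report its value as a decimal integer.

-599

[0]=0xdf [1]=0xb0 [2]=0x6d [3]=0xa9 (big-endian) → word 0xdfb06da9
id:20 @ bit 12 → (0xdfb06da9>>12)&0xfffff = 0xdfb06
ver:12 @ bit 0 → (0xdfb06da9>>0)&0xfff = 0xda9  ←
ver signed 12b, MSB=1: 3497 - 4096 = -599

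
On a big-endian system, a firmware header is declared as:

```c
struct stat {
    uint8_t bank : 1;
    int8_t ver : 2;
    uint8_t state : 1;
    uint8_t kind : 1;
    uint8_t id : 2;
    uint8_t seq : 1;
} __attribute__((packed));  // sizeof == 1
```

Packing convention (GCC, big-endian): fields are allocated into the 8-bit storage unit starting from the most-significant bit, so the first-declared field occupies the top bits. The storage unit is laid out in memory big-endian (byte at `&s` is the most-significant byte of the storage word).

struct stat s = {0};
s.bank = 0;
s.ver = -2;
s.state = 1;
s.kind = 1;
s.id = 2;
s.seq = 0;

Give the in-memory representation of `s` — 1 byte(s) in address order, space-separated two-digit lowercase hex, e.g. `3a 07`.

bank:1 = 0 → 0x0 << 7 → word 0x00
ver:2 = -2 → 0x2 << 5 → word 0x40
state:1 = 1 → 0x1 << 4 → word 0x50
kind:1 = 1 → 0x1 << 3 → word 0x58
id:2 = 2 → 0x2 << 1 → word 0x5c
seq:1 = 0 → 0x0 << 0 → word 0x5c
word = 0x5c → big-endian bytes:
  [0]=0x5c

5c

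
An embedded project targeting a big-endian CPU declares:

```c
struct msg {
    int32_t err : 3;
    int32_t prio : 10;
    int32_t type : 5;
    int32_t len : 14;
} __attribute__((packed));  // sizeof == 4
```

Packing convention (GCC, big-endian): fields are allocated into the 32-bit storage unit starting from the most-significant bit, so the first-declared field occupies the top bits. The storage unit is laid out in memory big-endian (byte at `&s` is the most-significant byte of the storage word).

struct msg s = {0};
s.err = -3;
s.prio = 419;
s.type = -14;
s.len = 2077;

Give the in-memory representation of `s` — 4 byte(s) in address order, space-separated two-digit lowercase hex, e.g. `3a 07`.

ad 1c 88 1d

[29+:3] err=-3 & 0x7 = 0x5; word=0xa0000000
[19+:10] prio=419 & 0x3ff = 0x1a3; word=0xad180000
[14+:5] type=-14 & 0x1f = 0x12; word=0xad1c8000
[0+:14] len=2077 & 0x3fff = 0x81d; word=0xad1c881d
word = 0xad1c881d → big-endian bytes:
  [0]=0xad  [1]=0x1c  [2]=0x88  [3]=0x1d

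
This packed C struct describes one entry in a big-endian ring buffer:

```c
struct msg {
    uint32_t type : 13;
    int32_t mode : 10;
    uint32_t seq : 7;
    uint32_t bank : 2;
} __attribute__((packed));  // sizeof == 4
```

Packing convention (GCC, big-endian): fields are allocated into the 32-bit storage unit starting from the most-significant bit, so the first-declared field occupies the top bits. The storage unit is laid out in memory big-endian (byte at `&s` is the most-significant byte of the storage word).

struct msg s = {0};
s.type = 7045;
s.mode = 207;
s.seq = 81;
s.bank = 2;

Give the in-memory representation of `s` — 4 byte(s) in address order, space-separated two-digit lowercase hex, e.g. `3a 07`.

dc 29 9f 46

type:13 = 7045 → 0x1b85 << 19 → word 0xdc280000
mode:10 = 207 → 0xcf << 9 → word 0xdc299e00
seq:7 = 81 → 0x51 << 2 → word 0xdc299f44
bank:2 = 2 → 0x2 << 0 → word 0xdc299f46
word = 0xdc299f46 → big-endian bytes:
  [0]=0xdc  [1]=0x29  [2]=0x9f  [3]=0x46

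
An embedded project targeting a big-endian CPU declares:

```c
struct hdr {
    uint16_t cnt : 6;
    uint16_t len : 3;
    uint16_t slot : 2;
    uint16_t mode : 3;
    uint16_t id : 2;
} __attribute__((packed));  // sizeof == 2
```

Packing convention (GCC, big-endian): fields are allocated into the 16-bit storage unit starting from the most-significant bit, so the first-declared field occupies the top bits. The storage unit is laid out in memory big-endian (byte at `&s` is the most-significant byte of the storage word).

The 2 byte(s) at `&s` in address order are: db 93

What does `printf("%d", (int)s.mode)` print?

[0]=0xdb [1]=0x93 (big-endian) → word 0xdb93
cnt [10+:6] = (word>>10) & 0x3f = 54
len [7+:3] = (word>>7) & 0x7 = 7
slot [5+:2] = (word>>5) & 0x3 = 0
mode [2+:3] = (word>>2) & 0x7 = 4  ←
id [0+:2] = (word>>0) & 0x3 = 3

4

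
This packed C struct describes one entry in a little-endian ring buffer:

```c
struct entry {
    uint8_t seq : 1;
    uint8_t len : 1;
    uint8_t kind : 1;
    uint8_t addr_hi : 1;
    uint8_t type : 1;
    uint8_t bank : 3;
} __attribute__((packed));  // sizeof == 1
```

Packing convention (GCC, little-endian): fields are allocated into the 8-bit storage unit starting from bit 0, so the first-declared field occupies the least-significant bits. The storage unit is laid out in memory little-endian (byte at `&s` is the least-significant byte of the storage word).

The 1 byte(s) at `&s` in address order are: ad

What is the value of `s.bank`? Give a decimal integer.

5

[0]=0xad (little-endian) → word 0xad
seq:1 @ bit 0 → (0xad>>0)&0x1 = 0x1
len:1 @ bit 1 → (0xad>>1)&0x1 = 0x0
kind:1 @ bit 2 → (0xad>>2)&0x1 = 0x1
addr_hi:1 @ bit 3 → (0xad>>3)&0x1 = 0x1
type:1 @ bit 4 → (0xad>>4)&0x1 = 0x0
bank:3 @ bit 5 → (0xad>>5)&0x7 = 0x5  ←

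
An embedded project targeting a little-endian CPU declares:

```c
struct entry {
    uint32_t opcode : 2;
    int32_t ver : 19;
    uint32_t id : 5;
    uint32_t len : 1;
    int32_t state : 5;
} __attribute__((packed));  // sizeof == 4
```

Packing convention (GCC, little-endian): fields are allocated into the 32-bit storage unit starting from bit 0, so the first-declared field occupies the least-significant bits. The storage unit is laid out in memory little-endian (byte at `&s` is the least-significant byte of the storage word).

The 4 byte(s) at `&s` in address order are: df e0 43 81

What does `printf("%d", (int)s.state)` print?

[0]=0xdf [1]=0xe0 [2]=0x43 [3]=0x81 (little-endian) → word 0x8143e0df
opcode:2 @ bit 0 → (0x8143e0df>>0)&0x3 = 0x3
ver:19 @ bit 2 → (0x8143e0df>>2)&0x7ffff = 0xf837
id:5 @ bit 21 → (0x8143e0df>>21)&0x1f = 0xa
len:1 @ bit 26 → (0x8143e0df>>26)&0x1 = 0x0
state:5 @ bit 27 → (0x8143e0df>>27)&0x1f = 0x10  ←
state signed 5b, MSB=1: 16 - 32 = -16

-16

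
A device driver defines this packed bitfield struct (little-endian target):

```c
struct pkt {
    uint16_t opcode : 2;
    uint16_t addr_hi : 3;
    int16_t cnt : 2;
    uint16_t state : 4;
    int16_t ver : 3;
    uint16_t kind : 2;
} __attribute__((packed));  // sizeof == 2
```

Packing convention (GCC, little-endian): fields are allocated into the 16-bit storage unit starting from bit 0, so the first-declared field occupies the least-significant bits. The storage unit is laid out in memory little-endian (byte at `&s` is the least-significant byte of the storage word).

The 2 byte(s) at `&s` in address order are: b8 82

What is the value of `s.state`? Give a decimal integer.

[0]=0xb8 [1]=0x82 (little-endian) → word 0x82b8
opcode:2 @ bit 0 → (0x82b8>>0)&0x3 = 0x0
addr_hi:3 @ bit 2 → (0x82b8>>2)&0x7 = 0x6
cnt:2 @ bit 5 → (0x82b8>>5)&0x3 = 0x1
state:4 @ bit 7 → (0x82b8>>7)&0xf = 0x5  ←
ver:3 @ bit 11 → (0x82b8>>11)&0x7 = 0x0
kind:2 @ bit 14 → (0x82b8>>14)&0x3 = 0x2

5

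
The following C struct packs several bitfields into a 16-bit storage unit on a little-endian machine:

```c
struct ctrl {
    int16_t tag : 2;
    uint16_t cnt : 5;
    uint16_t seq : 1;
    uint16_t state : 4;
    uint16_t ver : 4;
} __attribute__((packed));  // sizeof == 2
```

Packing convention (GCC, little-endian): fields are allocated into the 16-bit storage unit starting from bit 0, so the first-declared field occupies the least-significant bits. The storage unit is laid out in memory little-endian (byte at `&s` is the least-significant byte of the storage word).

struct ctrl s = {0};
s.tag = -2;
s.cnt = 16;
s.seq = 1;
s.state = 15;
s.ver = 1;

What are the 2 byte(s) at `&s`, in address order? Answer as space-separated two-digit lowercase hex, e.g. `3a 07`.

tag:2 = -2 → 0x2 << 0 → word 0x0002
cnt:5 = 16 → 0x10 << 2 → word 0x0042
seq:1 = 1 → 0x1 << 7 → word 0x00c2
state:4 = 15 → 0xf << 8 → word 0x0fc2
ver:4 = 1 → 0x1 << 12 → word 0x1fc2
word = 0x1fc2 → little-endian bytes:
  [0]=0xc2  [1]=0x1f

c2 1f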